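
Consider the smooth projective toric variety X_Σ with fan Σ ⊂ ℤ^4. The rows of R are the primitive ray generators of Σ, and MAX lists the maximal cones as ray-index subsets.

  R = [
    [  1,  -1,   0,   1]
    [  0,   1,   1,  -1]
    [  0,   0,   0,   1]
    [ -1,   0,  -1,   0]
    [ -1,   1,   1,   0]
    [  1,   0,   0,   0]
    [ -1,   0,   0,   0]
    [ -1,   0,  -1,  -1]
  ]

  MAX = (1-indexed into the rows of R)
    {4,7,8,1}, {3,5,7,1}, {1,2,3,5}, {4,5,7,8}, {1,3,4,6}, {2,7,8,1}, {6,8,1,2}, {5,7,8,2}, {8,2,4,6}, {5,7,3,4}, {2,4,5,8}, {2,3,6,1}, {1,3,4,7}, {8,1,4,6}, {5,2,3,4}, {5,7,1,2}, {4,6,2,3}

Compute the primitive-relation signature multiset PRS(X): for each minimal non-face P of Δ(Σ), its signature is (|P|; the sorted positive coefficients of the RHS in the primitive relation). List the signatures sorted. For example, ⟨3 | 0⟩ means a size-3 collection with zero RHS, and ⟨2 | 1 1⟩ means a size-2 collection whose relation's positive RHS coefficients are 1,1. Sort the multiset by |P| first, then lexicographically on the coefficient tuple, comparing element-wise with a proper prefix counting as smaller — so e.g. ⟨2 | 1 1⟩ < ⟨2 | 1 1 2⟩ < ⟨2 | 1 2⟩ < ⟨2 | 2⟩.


8 collections generate NE(X_Σ); each relation:

  P={6,7}:  v_{6} + v_{7} = 0 ; sig = ⟨2 | 0⟩
  P={3,8}:  v_{3} + v_{8} = v_{4} ; sig = ⟨2 | 1⟩
  P={5,6}:  v_{5} + v_{6} = v_{2} + v_{3} ; sig = ⟨2 | 1 1⟩
  P={1,2,4}:  v_{1} + v_{2} + v_{4} = 0 ; sig = ⟨3 | 0⟩
  P={1,5,8}:  v_{1} + v_{5} + v_{8} = v_{7} ; sig = ⟨3 | 1⟩
  P={2,3,7}:  v_{2} + v_{3} + v_{7} = v_{5} ; sig = ⟨3 | 1⟩
  P={1,4,5}:  v_{1} + v_{4} + v_{5} = v_{3} + v_{7} ; sig = ⟨3 | 1 1⟩
  P={2,4,7}:  v_{2} + v_{4} + v_{7} = v_{5} + v_{8} ; sig = ⟨3 | 1 1⟩

Signatures (|P|; sorted positive RHS coefficients), sorted:
    |P|=2: 3 collections, coeffs (), (1), (1,1)
    |P|=3: 5 collections, coeffs (), (1), (1), (1,1), (1,1)


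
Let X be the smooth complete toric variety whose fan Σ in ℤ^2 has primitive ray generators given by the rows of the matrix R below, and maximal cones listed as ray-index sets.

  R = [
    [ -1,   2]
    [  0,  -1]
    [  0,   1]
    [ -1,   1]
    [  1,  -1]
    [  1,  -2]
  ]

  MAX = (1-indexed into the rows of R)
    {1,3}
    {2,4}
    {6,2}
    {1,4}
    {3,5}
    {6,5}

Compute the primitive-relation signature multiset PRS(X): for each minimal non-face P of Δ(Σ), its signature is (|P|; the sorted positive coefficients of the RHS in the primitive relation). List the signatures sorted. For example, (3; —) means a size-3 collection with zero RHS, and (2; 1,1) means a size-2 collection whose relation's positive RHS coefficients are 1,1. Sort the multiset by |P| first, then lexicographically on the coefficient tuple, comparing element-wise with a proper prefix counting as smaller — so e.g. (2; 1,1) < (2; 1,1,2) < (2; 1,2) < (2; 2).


Minimal non-faces — 9 found among 6 rays, 6 max cones:

  {1,6}:  v_{1} + v_{6} = 0  ⇒ sig = (2; —)
  {2,3}:  v_{2} + v_{3} = 0  ⇒ sig = (2; —)
  {4,5}:  v_{4} + v_{5} = 0  ⇒ sig = (2; —)
  {1,2}:  v_{1} + v_{2} = v_{4}  ⇒ sig = (2; 1)
  {1,5}:  v_{1} + v_{5} = v_{3}  ⇒ sig = (2; 1)
  {2,5}:  v_{2} + v_{5} = v_{6}  ⇒ sig = (2; 1)
  {3,4}:  v_{3} + v_{4} = v_{1}  ⇒ sig = (2; 1)
  {3,6}:  v_{3} + v_{6} = v_{5}  ⇒ sig = (2; 1)
  {4,6}:  v_{4} + v_{6} = v_{2}  ⇒ sig = (2; 1)

Signatures (|P|; sorted positive RHS coefficients), sorted:
    |P|=2: 9 collections, coeffs (), (), (), (1), (1), (1), (1), (1), (1)


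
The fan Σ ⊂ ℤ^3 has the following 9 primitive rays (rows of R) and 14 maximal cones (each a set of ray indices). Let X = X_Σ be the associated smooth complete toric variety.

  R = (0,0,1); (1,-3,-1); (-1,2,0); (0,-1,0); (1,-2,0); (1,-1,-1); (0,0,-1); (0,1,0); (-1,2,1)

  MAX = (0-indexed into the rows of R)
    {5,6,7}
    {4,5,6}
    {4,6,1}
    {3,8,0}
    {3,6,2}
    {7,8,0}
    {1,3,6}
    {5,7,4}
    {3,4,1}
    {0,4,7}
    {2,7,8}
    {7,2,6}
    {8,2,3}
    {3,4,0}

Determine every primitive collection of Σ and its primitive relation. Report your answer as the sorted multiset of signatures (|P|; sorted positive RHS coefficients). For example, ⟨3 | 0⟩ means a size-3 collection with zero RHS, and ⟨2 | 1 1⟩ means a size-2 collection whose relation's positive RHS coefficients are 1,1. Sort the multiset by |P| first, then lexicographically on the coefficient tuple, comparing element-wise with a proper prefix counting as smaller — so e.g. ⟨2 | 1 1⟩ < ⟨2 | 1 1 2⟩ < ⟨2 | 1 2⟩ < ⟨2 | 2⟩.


The 17 primitive collections of Σ (r=9, n=3):

  • {0,6}:  v_{0} + v_{6} = 0 ; sig = ⟨2 | 0⟩
  • {2,4}:  v_{2} + v_{4} = 0 ; sig = ⟨2 | 0⟩
  • {3,7}:  v_{3} + v_{7} = 0 ; sig = ⟨2 | 0⟩
  • {0,2}:  v_{0} + v_{2} = v_{8} ; sig = ⟨2 | 1⟩
  • {1,8}:  v_{1} + v_{8} = v_{3} ; sig = ⟨2 | 1⟩
  • {4,8}:  v_{4} + v_{8} = v_{0} ; sig = ⟨2 | 1⟩
  • {5,8}:  v_{5} + v_{8} = v_{7} ; sig = ⟨2 | 1⟩
  • {6,8}:  v_{6} + v_{8} = v_{2} ; sig = ⟨2 | 1⟩
  • {0,1}:  v_{0} + v_{1} = v_{3} + v_{4} ; sig = ⟨2 | 1 1⟩
  • {0,5}:  v_{0} + v_{5} = v_{4} + v_{7} ; sig = ⟨2 | 1 1⟩
  • {1,2}:  v_{1} + v_{2} = v_{3} + v_{6} ; sig = ⟨2 | 1 1⟩
  • {1,7}:  v_{1} + v_{7} = v_{4} + v_{6} ; sig = ⟨2 | 1 1⟩
  • {2,5}:  v_{2} + v_{5} = v_{6} + v_{7} ; sig = ⟨2 | 1 1⟩
  • {3,5}:  v_{3} + v_{5} = v_{4} + v_{6} ; sig = ⟨2 | 1 1⟩
  • {1,5}:  v_{1} + v_{5} = 2·v_{4} + 2·v_{6} ; sig = ⟨2 | 2 2⟩
  • {3,4,6}:  v_{3} + v_{4} + v_{6} = v_{1} ; sig = ⟨3 | 1⟩
  • {4,6,7}:  v_{4} + v_{6} + v_{7} = v_{5} ; sig = ⟨3 | 1⟩

Hence PRS(X_Σ) =
{ ⟨2 | 0⟩ ×3,  ⟨2 | 1⟩ ×5,  ⟨2 | 1 1⟩ ×6,  ⟨2 | 2 2⟩,  ⟨3 | 1⟩ ×2 }


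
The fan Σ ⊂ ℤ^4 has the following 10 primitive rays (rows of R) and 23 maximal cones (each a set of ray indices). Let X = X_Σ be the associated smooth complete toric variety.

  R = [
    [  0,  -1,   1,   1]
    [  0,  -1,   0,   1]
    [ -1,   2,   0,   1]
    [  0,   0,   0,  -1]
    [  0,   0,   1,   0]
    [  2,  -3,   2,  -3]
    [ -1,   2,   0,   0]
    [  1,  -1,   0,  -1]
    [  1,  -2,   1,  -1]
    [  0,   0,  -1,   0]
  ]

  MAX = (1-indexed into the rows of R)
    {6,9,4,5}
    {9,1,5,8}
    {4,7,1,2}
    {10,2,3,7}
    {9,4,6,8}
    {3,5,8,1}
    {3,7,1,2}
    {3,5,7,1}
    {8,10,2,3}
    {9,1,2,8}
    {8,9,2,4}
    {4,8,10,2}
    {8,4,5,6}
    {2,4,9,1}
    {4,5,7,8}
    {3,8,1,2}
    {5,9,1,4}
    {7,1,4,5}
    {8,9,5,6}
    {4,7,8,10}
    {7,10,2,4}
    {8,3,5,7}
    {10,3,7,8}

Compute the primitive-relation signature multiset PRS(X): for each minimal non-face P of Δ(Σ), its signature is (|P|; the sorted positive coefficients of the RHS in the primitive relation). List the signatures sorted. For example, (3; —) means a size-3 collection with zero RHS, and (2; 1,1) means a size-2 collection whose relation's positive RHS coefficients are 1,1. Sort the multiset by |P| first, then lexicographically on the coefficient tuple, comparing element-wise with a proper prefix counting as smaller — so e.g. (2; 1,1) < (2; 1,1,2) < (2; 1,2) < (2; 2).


Δ(Σ) — 10 vertices, 16 min non-faces:

  {5,10}:  v_{5} + v_{10} = 0 ; sig = (2; —)
  {1,10}:  v_{1} + v_{10} = v_{2} ; sig = (2; 1)
  {2,5}:  v_{2} + v_{5} = v_{1} ; sig = (2; 1)
  {3,4}:  v_{3} + v_{4} = v_{7} ; sig = (2; 1)
  {3,9}:  v_{3} + v_{9} = v_{5} ; sig = (2; 1)
  {7,9}:  v_{7} + v_{9} = v_{4} + v_{5} ; sig = (2; 1,1)
  {6,10}:  v_{6} + v_{10} = v_{4} + v_{8} + v_{9} ; sig = (2; 1,1,1)
  {9,10}:  v_{9} + v_{10} = v_{2} + v_{4} + v_{8} ; sig = (2; 1,1,1)
  {3,6}:  v_{3} + v_{6} = v_{4} + 2·v_{5} + v_{8} ; sig = (2; 1,1,2)
  {1,6}:  v_{1} + v_{6} = v_{5} + 2·v_{9} ; sig = (2; 1,2)
  {6,7}:  v_{6} + v_{7} = 2·v_{4} + 2·v_{5} + v_{8} ; sig = (2; 1,2,2)
  {2,6}:  v_{2} + v_{6} = 2·v_{9} ; sig = (2; 2)
  {2,7,8}:  v_{2} + v_{7} + v_{8} = 0 ; sig = (3; —)
  {1,4,8}:  v_{1} + v_{4} + v_{8} = v_{9} ; sig = (3; 1)
  {1,7,8}:  v_{1} + v_{7} + v_{8} = v_{5} ; sig = (3; 1)
  {4,5,8,9}:  v_{4} + v_{5} + v_{8} + v_{9} = v_{6} ; sig = (4; 1)

Sorted signature multiset PRS(X):
{ (2; —),  (2; 1) ×4,  (2; 1,1),  (2; 1,1,1) ×2,  (2; 1,1,2),  (2; 1,2),  (2; 1,2,2),  (2; 2),  (3; —),  (3; 1) ×2,  (4; 1) }


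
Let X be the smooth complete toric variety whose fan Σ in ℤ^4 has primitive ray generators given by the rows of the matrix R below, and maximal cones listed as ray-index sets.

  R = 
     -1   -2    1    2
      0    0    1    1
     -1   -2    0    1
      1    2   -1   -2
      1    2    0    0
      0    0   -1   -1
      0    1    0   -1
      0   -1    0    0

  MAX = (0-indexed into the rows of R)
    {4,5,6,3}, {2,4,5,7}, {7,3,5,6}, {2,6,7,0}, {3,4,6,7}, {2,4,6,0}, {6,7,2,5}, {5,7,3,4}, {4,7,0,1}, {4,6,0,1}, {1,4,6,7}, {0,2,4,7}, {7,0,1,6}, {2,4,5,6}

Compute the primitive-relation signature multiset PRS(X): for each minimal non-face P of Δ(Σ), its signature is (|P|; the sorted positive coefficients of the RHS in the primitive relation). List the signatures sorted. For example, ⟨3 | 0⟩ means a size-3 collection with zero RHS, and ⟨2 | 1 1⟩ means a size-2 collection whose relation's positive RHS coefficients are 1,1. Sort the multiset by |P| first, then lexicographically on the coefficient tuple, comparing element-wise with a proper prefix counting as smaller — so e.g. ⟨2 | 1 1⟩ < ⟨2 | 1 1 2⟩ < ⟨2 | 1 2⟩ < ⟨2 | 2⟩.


Σ has 9 primitive collections:

  P = {0,3}:  v_{0} + v_{3} = 0 ; sig = ⟨2 | 0⟩
  P = {1,5}:  v_{1} + v_{5} = 0 ; sig = ⟨2 | 0⟩
  P = {0,5}:  v_{0} + v_{5} = v_{2} ; sig = ⟨2 | 1⟩
  P = {1,2}:  v_{1} + v_{2} = v_{0} ; sig = ⟨2 | 1⟩
  P = {2,3}:  v_{2} + v_{3} = v_{5} ; sig = ⟨2 | 1⟩
  P = {1,3}:  v_{1} + v_{3} = v_{4} + v_{6} + v_{7} ; sig = ⟨2 | 1 1 1⟩
  P = {2,4,6,7}:  v_{2} + v_{4} + v_{6} + v_{7} = 0 ; sig = ⟨4 | 0⟩
  P = {0,4,6,7}:  v_{0} + v_{4} + v_{6} + v_{7} = v_{1} ; sig = ⟨4 | 1⟩
  P = {4,5,6,7}:  v_{4} + v_{5} + v_{6} + v_{7} = v_{3} ; sig = ⟨4 | 1⟩

Hence PRS(X_Σ) =
[⟨2 | 0⟩, ⟨2 | 0⟩, ⟨2 | 1⟩, ⟨2 | 1⟩, ⟨2 | 1⟩, ⟨2 | 1 1 1⟩, ⟨4 | 0⟩, ⟨4 | 1⟩, ⟨4 | 1⟩]


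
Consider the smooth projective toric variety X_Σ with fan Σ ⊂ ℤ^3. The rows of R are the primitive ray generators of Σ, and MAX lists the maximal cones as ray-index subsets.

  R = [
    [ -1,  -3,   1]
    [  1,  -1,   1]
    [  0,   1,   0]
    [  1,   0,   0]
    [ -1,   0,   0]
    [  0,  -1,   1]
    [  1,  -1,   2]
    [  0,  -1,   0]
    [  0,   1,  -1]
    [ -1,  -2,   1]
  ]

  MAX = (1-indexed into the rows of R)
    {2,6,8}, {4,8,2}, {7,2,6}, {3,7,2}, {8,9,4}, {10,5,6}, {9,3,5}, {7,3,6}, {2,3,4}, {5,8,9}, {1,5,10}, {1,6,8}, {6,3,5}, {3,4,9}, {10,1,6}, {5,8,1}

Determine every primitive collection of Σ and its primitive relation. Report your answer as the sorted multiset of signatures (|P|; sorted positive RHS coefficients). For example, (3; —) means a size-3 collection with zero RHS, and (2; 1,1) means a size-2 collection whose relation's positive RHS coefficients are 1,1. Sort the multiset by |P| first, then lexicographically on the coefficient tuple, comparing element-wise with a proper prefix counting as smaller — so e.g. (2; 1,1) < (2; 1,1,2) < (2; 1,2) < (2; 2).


24 minimal non-faces of Δ(Σ) (on 10 rays):

  P={3,8}:  v_{3} + v_{8} = 0  →  sig = (2; —)
  P={4,5}:  v_{4} + v_{5} = 0  →  sig = (2; —)
  P={6,9}:  v_{6} + v_{9} = 0  →  sig = (2; —)
  P={1,3}:  v_{1} + v_{3} = v_{10}  →  sig = (2; 1)
  P={2,5}:  v_{2} + v_{5} = v_{6}  →  sig = (2; 1)
  P={2,9}:  v_{2} + v_{9} = v_{4}  →  sig = (2; 1)
  P={4,6}:  v_{4} + v_{6} = v_{2}  →  sig = (2; 1)
  P={8,10}:  v_{8} + v_{10} = v_{1}  →  sig = (2; 1)
  P={3,10}:  v_{3} + v_{10} = v_{5} + v_{6}  →  sig = (2; 1,1)
  P={4,10}:  v_{4} + v_{10} = v_{6} + v_{8}  →  sig = (2; 1,1)
  P={7,8}:  v_{7} + v_{8} = v_{2} + v_{6}  →  sig = (2; 1,1)
  P={7,9}:  v_{7} + v_{9} = v_{2} + v_{3}  →  sig = (2; 1,1)
  P={9,10}:  v_{9} + v_{10} = v_{5} + v_{8}  →  sig = (2; 1,1)
  P={1,4}:  v_{1} + v_{4} = v_{6} + 2·v_{8}  →  sig = (2; 1,2)
  P={1,9}:  v_{1} + v_{9} = v_{5} + 2·v_{8}  →  sig = (2; 1,2)
  P={2,10}:  v_{2} + v_{10} = 2·v_{6} + v_{8}  →  sig = (2; 1,2)
  P={4,7}:  v_{4} + v_{7} = 2·v_{2} + v_{3}  →  sig = (2; 1,2)
  P={5,7}:  v_{5} + v_{7} = v_{3} + 2·v_{6}  →  sig = (2; 1,2)
  P={1,7}:  v_{1} + v_{7} = 3·v_{6} + v_{8}  →  sig = (2; 1,3)
  P={1,2}:  v_{1} + v_{2} = 2·v_{6} + 2·v_{8}  →  sig = (2; 2,2)
  P={7,10}:  v_{7} + v_{10} = 3·v_{6}  →  sig = (2; 3)
  P={2,3,6}:  v_{2} + v_{3} + v_{6} = v_{7}  →  sig = (3; 1)
  P={5,6,8}:  v_{5} + v_{6} + v_{8} = v_{10}  →  sig = (3; 1)
  P={1,5,6}:  v_{1} + v_{5} + v_{6} = 2·v_{10}  →  sig = (3; 2)

Sorted signature multiset PRS(X):
    (2; —)
    (2; —)
    (2; —)
    (2; 1)
    (2; 1)
    (2; 1)
    (2; 1)
    (2; 1)
    (2; 1,1)
    (2; 1,1)
    (2; 1,1)
    (2; 1,1)
    (2; 1,1)
    (2; 1,2)
    (2; 1,2)
    (2; 1,2)
    (2; 1,2)
    (2; 1,2)
    (2; 1,3)
    (2; 2,2)
    (2; 3)
    (3; 1)
    (3; 1)
    (3; 2)


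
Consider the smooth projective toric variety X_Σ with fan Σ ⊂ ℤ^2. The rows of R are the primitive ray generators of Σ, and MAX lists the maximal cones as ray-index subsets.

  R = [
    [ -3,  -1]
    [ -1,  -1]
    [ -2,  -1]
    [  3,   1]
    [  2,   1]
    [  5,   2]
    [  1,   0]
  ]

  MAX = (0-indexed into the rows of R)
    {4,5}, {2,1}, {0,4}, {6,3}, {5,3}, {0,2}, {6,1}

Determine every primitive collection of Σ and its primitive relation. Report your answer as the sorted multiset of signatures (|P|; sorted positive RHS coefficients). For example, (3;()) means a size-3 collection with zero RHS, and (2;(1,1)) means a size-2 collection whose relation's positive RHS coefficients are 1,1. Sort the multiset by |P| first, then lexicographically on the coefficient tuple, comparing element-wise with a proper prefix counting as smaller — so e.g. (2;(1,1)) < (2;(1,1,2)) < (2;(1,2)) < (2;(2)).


14 minimal non-faces of Δ(Σ) (on 7 rays):

  P={0,3}:  v_{0} + v_{3} = 0 — sig = (2;())
  P={2,4}:  v_{2} + v_{4} = 0 — sig = (2;())
  P={0,5}:  v_{0} + v_{5} = v_{4} — sig = (2;(1))
  P={0,6}:  v_{0} + v_{6} = v_{2} — sig = (2;(1))
  P={1,4}:  v_{1} + v_{4} = v_{6} — sig = (2;(1))
  P={2,3}:  v_{2} + v_{3} = v_{6} — sig = (2;(1))
  P={2,5}:  v_{2} + v_{5} = v_{3} — sig = (2;(1))
  P={2,6}:  v_{2} + v_{6} = v_{1} — sig = (2;(1))
  P={3,4}:  v_{3} + v_{4} = v_{5} — sig = (2;(1))
  P={4,6}:  v_{4} + v_{6} = v_{3} — sig = (2;(1))
  P={1,5}:  v_{1} + v_{5} = v_{3} + v_{6} — sig = (2;(1,1))
  P={0,1}:  v_{0} + v_{1} = 2·v_{2} — sig = (2;(2))
  P={1,3}:  v_{1} + v_{3} = 2·v_{6} — sig = (2;(2))
  P={5,6}:  v_{5} + v_{6} = 2·v_{3} — sig = (2;(2))

Sorted signature multiset PRS(X):
{ (2;()) ×2,  (2;(1)) ×8,  (2;(1,1)),  (2;(2)) ×3 }


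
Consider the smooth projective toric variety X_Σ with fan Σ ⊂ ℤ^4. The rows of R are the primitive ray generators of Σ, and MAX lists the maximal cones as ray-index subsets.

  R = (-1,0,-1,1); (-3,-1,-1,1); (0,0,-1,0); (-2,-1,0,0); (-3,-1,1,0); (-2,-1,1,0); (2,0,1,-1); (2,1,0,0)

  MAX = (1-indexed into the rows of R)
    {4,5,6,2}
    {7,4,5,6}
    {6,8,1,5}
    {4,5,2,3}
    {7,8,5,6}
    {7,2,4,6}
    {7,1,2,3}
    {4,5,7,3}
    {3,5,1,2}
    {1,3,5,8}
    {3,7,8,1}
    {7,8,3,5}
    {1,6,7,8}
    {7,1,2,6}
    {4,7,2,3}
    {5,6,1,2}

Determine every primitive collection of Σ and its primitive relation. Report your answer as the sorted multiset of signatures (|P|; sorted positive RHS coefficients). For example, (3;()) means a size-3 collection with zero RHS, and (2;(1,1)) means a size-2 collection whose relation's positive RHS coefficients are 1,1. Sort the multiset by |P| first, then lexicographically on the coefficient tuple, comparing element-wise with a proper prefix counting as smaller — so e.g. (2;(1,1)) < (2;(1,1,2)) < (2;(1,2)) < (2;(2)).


Primitive collections (6):

  {4,8}:  v_{4} + v_{8} = 0  ⇒ sig = (2;())
  {1,4}:  v_{1} + v_{4} = v_{2}  ⇒ sig = (2;(1))
  {2,8}:  v_{2} + v_{8} = v_{1}  ⇒ sig = (2;(1))
  {3,6}:  v_{3} + v_{6} = v_{4}  ⇒ sig = (2;(1))
  {1,5,7}:  v_{1} + v_{5} + v_{7} = v_{6}  ⇒ sig = (3;(1))
  {2,5,7}:  v_{2} + v_{5} + v_{7} = v_{4} + v_{6}  ⇒ sig = (3;(1,1))

so the primitive-relation signature multiset is
{ (2;()),  (2;(1)) ×3,  (3;(1)),  (3;(1,1)) }


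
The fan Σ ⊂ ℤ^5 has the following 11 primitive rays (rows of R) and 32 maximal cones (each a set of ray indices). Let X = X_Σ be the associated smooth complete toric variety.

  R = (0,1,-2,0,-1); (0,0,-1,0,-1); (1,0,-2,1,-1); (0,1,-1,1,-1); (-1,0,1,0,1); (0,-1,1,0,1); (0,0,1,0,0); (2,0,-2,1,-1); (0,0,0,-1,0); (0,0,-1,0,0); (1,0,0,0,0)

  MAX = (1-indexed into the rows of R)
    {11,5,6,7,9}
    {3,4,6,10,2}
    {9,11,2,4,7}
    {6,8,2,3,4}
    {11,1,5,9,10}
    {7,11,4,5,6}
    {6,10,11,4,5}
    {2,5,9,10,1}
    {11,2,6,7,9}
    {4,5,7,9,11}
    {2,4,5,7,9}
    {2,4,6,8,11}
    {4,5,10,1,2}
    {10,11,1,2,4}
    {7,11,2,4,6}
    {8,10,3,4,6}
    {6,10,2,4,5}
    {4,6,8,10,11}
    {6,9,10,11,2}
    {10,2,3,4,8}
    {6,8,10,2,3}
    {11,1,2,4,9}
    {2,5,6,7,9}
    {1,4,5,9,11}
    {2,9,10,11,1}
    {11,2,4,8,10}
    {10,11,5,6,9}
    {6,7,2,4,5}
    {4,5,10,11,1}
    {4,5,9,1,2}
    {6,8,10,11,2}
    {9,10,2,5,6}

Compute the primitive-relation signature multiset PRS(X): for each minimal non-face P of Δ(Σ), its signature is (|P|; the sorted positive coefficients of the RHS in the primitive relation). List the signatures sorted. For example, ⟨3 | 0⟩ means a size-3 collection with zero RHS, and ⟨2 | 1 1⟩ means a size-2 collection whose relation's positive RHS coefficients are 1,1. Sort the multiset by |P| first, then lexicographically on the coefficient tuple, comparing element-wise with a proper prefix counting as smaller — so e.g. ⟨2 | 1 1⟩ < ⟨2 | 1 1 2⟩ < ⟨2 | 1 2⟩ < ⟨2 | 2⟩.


17 collections generate NE(X_Σ); each relation:

  {7,10}:  v_{7} + v_{10} = 0  ⇒ sig = ⟨2 | 0⟩
  {1,6}:  v_{1} + v_{6} = v_{10}  ⇒ sig = ⟨2 | 1⟩
  {3,11}:  v_{3} + v_{11} = v_{8}  ⇒ sig = ⟨2 | 1⟩
  {1,7}:  v_{1} + v_{7} = v_{4} + v_{9}  ⇒ sig = ⟨2 | 1 1⟩
  {3,5}:  v_{3} + v_{5} = v_{4} + v_{6} + v_{10}  ⇒ sig = ⟨2 | 1 1 1⟩
  {3,9}:  v_{3} + v_{9} = v_{2} + v_{10} + v_{11}  ⇒ sig = ⟨2 | 1 1 1⟩
  {3,7}:  v_{3} + v_{7} = v_{2} + v_{4} + v_{6} + v_{11}  ⇒ sig = ⟨2 | 1 1 1 1⟩
  {5,8}:  v_{5} + v_{8} = v_{4} + v_{6} + v_{10} + v_{11}  ⇒ sig = ⟨2 | 1 1 1 1⟩
  {1,3}:  v_{1} + v_{3} = v_{2} + v_{4} + 2·v_{10} + v_{11}  ⇒ sig = ⟨2 | 1 1 1 2⟩
  {7,8}:  v_{7} + v_{8} = v_{2} + v_{4} + v_{6} + 2·v_{11}  ⇒ sig = ⟨2 | 1 1 1 2⟩
  {8,9}:  v_{8} + v_{9} = v_{2} + v_{10} + 2·v_{11}  ⇒ sig = ⟨2 | 1 1 2⟩
  {1,8}:  v_{1} + v_{8} = v_{2} + v_{4} + 2·v_{10} + 2·v_{11}  ⇒ sig = ⟨2 | 1 1 2 2⟩
  {2,5,11}:  v_{2} + v_{5} + v_{11} = 0  ⇒ sig = ⟨3 | 0⟩
  {4,6,9}:  v_{4} + v_{6} + v_{9} = 0  ⇒ sig = ⟨3 | 0⟩
  {4,9,10}:  v_{4} + v_{9} + v_{10} = v_{1}  ⇒ sig = ⟨3 | 1⟩
  {2,4,6,10,11}:  v_{2} + v_{4} + v_{6} + v_{10} + v_{11} = v_{3}  ⇒ sig = ⟨5 | 1⟩
  {2,4,6,8,10}:  v_{2} + v_{4} + v_{6} + v_{8} + v_{10} = 2·v_{3}  ⇒ sig = ⟨5 | 2⟩

Sorted signature multiset PRS(X):
    ⟨2 | 0⟩
    ⟨2 | 1⟩
    ⟨2 | 1⟩
    ⟨2 | 1 1⟩
    ⟨2 | 1 1 1⟩
    ⟨2 | 1 1 1⟩
    ⟨2 | 1 1 1 1⟩
    ⟨2 | 1 1 1 1⟩
    ⟨2 | 1 1 1 2⟩
    ⟨2 | 1 1 1 2⟩
    ⟨2 | 1 1 2⟩
    ⟨2 | 1 1 2 2⟩
    ⟨3 | 0⟩
    ⟨3 | 0⟩
    ⟨3 | 1⟩
    ⟨5 | 1⟩
    ⟨5 | 2⟩


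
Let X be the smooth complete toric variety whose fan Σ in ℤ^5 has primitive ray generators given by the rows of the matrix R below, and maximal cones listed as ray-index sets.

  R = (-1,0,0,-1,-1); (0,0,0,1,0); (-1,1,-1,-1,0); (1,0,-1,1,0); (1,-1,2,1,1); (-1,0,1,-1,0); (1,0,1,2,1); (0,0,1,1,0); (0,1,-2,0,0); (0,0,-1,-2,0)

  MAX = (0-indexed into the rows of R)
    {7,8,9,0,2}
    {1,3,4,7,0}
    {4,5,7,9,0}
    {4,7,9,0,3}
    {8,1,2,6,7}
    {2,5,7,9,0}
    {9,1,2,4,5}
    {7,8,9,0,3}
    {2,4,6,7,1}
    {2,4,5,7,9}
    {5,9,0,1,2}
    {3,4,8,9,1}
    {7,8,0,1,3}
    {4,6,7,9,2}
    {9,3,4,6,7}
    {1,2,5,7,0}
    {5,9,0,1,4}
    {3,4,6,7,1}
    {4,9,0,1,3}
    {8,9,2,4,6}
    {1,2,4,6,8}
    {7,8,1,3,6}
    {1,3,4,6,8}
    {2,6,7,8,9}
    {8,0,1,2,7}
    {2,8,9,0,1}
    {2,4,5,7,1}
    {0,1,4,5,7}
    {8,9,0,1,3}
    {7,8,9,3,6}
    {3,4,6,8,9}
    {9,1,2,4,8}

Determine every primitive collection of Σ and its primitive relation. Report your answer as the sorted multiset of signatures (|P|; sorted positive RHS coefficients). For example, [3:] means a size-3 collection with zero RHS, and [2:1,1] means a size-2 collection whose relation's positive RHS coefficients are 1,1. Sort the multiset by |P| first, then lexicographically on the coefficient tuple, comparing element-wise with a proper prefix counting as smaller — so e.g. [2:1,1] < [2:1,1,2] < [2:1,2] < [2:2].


The 10 primitive collections of Σ (r=10, n=5):

  P={3,5}:  v_{3} + v_{5} = 0  →  sig = [2:]
  P={0,6}:  v_{0} + v_{6} = v_{7}  →  sig = [2:1]
  P={2,3}:  v_{2} + v_{3} = v_{8}  →  sig = [2:1]
  P={5,8}:  v_{5} + v_{8} = v_{2}  →  sig = [2:1]
  P={5,6}:  v_{5} + v_{6} = v_{2} + v_{4} + v_{7}  →  sig = [2:1,1,1]
  P={0,4,8}:  v_{0} + v_{4} + v_{8} = 0  →  sig = [3:]
  P={1,7,9}:  v_{1} + v_{7} + v_{9} = 0  →  sig = [3:]
  P={0,2,4}:  v_{0} + v_{2} + v_{4} = v_{5}  →  sig = [3:1]
  P={4,7,8}:  v_{4} + v_{7} + v_{8} = v_{6}  →  sig = [3:1]
  P={1,6,9}:  v_{1} + v_{6} + v_{9} = v_{4} + v_{8}  →  sig = [3:1,1]

Hence PRS(X_Σ) =
{ [2:],  [2:1] ×3,  [2:1,1,1],  [3:] ×2,  [3:1] ×2,  [3:1,1] }


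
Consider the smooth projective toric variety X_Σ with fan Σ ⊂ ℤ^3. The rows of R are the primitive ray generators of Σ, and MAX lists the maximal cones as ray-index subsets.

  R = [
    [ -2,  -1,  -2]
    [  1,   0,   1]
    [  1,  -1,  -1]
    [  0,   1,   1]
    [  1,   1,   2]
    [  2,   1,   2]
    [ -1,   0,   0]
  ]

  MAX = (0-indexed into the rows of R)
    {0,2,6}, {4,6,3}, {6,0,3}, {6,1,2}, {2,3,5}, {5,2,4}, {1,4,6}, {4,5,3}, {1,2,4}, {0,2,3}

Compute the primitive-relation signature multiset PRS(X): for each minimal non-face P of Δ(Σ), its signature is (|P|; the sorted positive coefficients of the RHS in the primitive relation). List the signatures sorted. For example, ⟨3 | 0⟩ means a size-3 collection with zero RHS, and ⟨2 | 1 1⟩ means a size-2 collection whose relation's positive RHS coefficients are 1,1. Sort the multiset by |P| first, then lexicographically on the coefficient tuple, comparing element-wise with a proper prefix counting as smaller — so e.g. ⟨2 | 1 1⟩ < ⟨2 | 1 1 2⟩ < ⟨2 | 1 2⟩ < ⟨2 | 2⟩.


|primitive collections| = 9. Relations:

  {0,5}:  v_{0} + v_{5} = 0  so sig = ⟨2 | 0⟩
  {0,4}:  v_{0} + v_{4} = v_{6}  so sig = ⟨2 | 1⟩
  {1,3}:  v_{1} + v_{3} = v_{4}  so sig = ⟨2 | 1⟩
  {5,6}:  v_{5} + v_{6} = v_{4}  so sig = ⟨2 | 1⟩
  {0,1}:  v_{0} + v_{1} = v_{2} + 2·v_{6}  so sig = ⟨2 | 1 2⟩
  {1,5}:  v_{1} + v_{5} = v_{2} + 2·v_{4}  so sig = ⟨2 | 1 2⟩
  {2,3,6}:  v_{2} + v_{3} + v_{6} = 0  so sig = ⟨3 | 0⟩
  {2,3,4}:  v_{2} + v_{3} + v_{4} = v_{5}  so sig = ⟨3 | 1⟩
  {2,4,6}:  v_{2} + v_{4} + v_{6} = v_{1}  so sig = ⟨3 | 1⟩

so the primitive-relation signature multiset is
    ⟨2 | 0⟩
    ⟨2 | 1⟩
    ⟨2 | 1⟩
    ⟨2 | 1⟩
    ⟨2 | 1 2⟩
    ⟨2 | 1 2⟩
    ⟨3 | 0⟩
    ⟨3 | 1⟩
    ⟨3 | 1⟩


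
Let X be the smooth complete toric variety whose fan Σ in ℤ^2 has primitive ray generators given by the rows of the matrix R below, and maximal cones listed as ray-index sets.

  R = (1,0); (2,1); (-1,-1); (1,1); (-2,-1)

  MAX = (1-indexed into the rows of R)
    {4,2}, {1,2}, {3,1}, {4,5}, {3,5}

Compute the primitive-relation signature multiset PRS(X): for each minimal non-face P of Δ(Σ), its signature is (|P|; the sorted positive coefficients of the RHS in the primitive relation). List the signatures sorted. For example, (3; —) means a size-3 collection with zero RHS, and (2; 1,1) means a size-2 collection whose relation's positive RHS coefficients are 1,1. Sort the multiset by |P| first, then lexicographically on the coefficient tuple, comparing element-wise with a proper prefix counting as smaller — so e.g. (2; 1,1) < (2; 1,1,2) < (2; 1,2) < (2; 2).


Δ(Σ) — 5 vertices, 5 min non-faces:

  {2,5}:  v_{2} + v_{5} = 0  ⇒ sig = (2; —)
  {3,4}:  v_{3} + v_{4} = 0  ⇒ sig = (2; —)
  {1,4}:  v_{1} + v_{4} = v_{2}  ⇒ sig = (2; 1)
  {1,5}:  v_{1} + v_{5} = v_{3}  ⇒ sig = (2; 1)
  {2,3}:  v_{2} + v_{3} = v_{1}  ⇒ sig = (2; 1)

Hence PRS(X_Σ) =
    (2; —)
    (2; —)
    (2; 1)
    (2; 1)
    (2; 1)


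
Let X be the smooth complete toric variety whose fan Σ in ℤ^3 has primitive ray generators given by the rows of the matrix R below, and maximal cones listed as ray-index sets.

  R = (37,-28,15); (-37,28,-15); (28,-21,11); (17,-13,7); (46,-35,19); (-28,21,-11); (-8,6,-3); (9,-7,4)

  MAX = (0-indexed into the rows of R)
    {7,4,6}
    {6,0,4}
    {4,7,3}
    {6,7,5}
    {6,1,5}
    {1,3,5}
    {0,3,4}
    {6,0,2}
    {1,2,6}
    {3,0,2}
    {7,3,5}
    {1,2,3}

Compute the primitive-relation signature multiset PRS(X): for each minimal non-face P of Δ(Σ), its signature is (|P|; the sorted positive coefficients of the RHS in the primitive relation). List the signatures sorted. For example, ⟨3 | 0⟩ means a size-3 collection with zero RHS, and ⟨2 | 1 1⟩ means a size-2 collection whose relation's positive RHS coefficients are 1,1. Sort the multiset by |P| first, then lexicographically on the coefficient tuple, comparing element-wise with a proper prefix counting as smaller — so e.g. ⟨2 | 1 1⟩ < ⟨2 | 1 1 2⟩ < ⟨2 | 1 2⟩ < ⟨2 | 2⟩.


10 collections generate NE(X_Σ); each relation:

  P = {0,1}:  v_{0} + v_{1} = 0  →  sig = ⟨2 | 0⟩
  P = {2,5}:  v_{2} + v_{5} = 0  →  sig = ⟨2 | 0⟩
  P = {0,5}:  v_{0} + v_{5} = v_{7}  →  sig = ⟨2 | 1⟩
  P = {0,7}:  v_{0} + v_{7} = v_{4}  →  sig = ⟨2 | 1⟩
  P = {1,4}:  v_{1} + v_{4} = v_{7}  →  sig = ⟨2 | 1⟩
  P = {1,7}:  v_{1} + v_{7} = v_{5}  →  sig = ⟨2 | 1⟩
  P = {2,7}:  v_{2} + v_{7} = v_{0}  →  sig = ⟨2 | 1⟩
  P = {3,6}:  v_{3} + v_{6} = v_{7}  →  sig = ⟨2 | 1⟩
  P = {2,4}:  v_{2} + v_{4} = 2·v_{0}  →  sig = ⟨2 | 2⟩
  P = {4,5}:  v_{4} + v_{5} = 2·v_{7}  →  sig = ⟨2 | 2⟩

so the primitive-relation signature multiset is
    |P|=2: 10 collections, coeffs (), (), (1), (1), (1), (1), (1), (1), (2), (2)


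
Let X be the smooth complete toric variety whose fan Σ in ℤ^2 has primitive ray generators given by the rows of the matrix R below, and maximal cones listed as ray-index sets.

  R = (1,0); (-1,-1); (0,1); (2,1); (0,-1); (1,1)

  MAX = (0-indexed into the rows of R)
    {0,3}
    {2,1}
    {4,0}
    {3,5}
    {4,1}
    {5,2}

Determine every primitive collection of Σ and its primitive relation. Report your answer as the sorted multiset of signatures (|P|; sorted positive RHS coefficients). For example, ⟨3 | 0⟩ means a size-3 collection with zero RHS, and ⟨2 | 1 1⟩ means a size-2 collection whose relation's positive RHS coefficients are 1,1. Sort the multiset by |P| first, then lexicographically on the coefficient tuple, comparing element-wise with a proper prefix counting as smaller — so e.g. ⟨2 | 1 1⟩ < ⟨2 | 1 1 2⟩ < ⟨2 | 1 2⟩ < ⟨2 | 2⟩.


|primitive collections| = 9. Relations:

  P={1,5}:  v_{1} + v_{5} = 0 ; sig = ⟨2 | 0⟩
  P={2,4}:  v_{2} + v_{4} = 0 ; sig = ⟨2 | 0⟩
  P={0,1}:  v_{0} + v_{1} = v_{4} ; sig = ⟨2 | 1⟩
  P={0,2}:  v_{0} + v_{2} = v_{5} ; sig = ⟨2 | 1⟩
  P={0,5}:  v_{0} + v_{5} = v_{3} ; sig = ⟨2 | 1⟩
  P={1,3}:  v_{1} + v_{3} = v_{0} ; sig = ⟨2 | 1⟩
  P={4,5}:  v_{4} + v_{5} = v_{0} ; sig = ⟨2 | 1⟩
  P={2,3}:  v_{2} + v_{3} = 2·v_{5} ; sig = ⟨2 | 2⟩
  P={3,4}:  v_{3} + v_{4} = 2·v_{0} ; sig = ⟨2 | 2⟩

Signatures (|P|; sorted positive RHS coefficients), sorted:
    |P|=2: 9 collections, coeffs (), (), (1), (1), (1), (1), (1), (2), (2)


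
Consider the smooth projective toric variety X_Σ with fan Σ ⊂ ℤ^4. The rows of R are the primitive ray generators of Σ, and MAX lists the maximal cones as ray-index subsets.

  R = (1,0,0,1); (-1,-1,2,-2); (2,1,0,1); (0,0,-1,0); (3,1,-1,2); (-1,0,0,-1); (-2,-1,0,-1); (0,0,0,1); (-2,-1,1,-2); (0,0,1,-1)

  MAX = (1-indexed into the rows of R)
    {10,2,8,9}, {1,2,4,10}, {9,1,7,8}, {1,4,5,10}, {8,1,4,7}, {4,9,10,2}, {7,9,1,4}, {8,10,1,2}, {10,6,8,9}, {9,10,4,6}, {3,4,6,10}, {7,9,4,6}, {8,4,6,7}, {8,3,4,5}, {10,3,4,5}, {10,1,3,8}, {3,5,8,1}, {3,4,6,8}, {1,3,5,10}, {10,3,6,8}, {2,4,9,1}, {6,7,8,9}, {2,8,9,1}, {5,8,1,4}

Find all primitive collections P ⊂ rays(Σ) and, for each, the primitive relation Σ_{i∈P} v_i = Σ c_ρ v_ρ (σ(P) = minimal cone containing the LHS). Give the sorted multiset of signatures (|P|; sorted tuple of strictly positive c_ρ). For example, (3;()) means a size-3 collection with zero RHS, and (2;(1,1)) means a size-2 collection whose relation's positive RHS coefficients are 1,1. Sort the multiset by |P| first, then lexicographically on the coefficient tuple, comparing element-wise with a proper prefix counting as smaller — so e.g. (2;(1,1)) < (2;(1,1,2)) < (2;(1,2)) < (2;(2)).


Minimal non-faces — 17 found among 10 rays, 24 max cones:

  {1,6}:  v_{1} + v_{6} = 0 — sig = (2;())
  {3,7}:  v_{3} + v_{7} = 0 — sig = (2;())
  {3,9}:  v_{3} + v_{9} = v_{10} — sig = (2;(1))
  {7,10}:  v_{7} + v_{10} = v_{9} — sig = (2;(1))
  {2,6}:  v_{2} + v_{6} = v_{9} + v_{10} — sig = (2;(1,1))
  {5,6}:  v_{5} + v_{6} = v_{3} + v_{4} — sig = (2;(1,1))
  {5,7}:  v_{5} + v_{7} = v_{1} + v_{4} — sig = (2;(1,1))
  {5,9}:  v_{5} + v_{9} = v_{1} + v_{4} + v_{10} — sig = (2;(1,1,1))
  {2,3}:  v_{2} + v_{3} = v_{1} + 2·v_{10} — sig = (2;(1,2))
  {2,7}:  v_{2} + v_{7} = v_{1} + 2·v_{9} — sig = (2;(1,2))
  {2,5}:  v_{2} + v_{5} = 2·v_{1} + v_{4} + 2·v_{10} — sig = (2;(1,2,2))
  {4,8,10}:  v_{4} + v_{8} + v_{10} = 0 — sig = (3;())
  {1,3,4}:  v_{1} + v_{3} + v_{4} = v_{5} — sig = (3;(1))
  {1,9,10}:  v_{1} + v_{9} + v_{10} = v_{2} — sig = (3;(1))
  {4,8,9}:  v_{4} + v_{8} + v_{9} = v_{7} — sig = (3;(1))
  {2,4,8}:  v_{2} + v_{4} + v_{8} = v_{1} + v_{9} — sig = (3;(1,1))
  {5,8,10}:  v_{5} + v_{8} + v_{10} = v_{1} + v_{3} — sig = (3;(1,1))

Signatures (|P|; sorted positive RHS coefficients), sorted:
    (2;())
    (2;())
    (2;(1))
    (2;(1))
    (2;(1,1))
    (2;(1,1))
    (2;(1,1))
    (2;(1,1,1))
    (2;(1,2))
    (2;(1,2))
    (2;(1,2,2))
    (3;())
    (3;(1))
    (3;(1))
    (3;(1))
    (3;(1,1))
    (3;(1,1))


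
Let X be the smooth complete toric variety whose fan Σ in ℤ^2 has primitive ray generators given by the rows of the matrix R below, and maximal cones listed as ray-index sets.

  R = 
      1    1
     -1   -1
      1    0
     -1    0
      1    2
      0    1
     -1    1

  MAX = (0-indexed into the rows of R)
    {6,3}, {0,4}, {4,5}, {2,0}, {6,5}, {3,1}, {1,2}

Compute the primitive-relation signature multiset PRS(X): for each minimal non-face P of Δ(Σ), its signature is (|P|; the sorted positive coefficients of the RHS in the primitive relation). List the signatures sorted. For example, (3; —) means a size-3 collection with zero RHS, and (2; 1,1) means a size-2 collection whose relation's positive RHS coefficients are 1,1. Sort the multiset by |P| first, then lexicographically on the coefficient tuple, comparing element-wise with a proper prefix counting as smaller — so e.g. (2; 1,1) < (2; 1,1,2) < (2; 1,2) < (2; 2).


14 collections generate NE(X_Σ); each relation:

  P={0,1}:  v_{0} + v_{1} = 0  so sig = (2; —)
  P={2,3}:  v_{2} + v_{3} = 0  so sig = (2; —)
  P={0,3}:  v_{0} + v_{3} = v_{5}  so sig = (2; 1)
  P={0,5}:  v_{0} + v_{5} = v_{4}  so sig = (2; 1)
  P={1,4}:  v_{1} + v_{4} = v_{5}  so sig = (2; 1)
  P={1,5}:  v_{1} + v_{5} = v_{3}  so sig = (2; 1)
  P={2,5}:  v_{2} + v_{5} = v_{0}  so sig = (2; 1)
  P={2,6}:  v_{2} + v_{6} = v_{5}  so sig = (2; 1)
  P={3,5}:  v_{3} + v_{5} = v_{6}  so sig = (2; 1)
  P={0,6}:  v_{0} + v_{6} = 2·v_{5}  so sig = (2; 2)
  P={1,6}:  v_{1} + v_{6} = 2·v_{3}  so sig = (2; 2)
  P={2,4}:  v_{2} + v_{4} = 2·v_{0}  so sig = (2; 2)
  P={3,4}:  v_{3} + v_{4} = 2·v_{5}  so sig = (2; 2)
  P={4,6}:  v_{4} + v_{6} = 3·v_{5}  so sig = (2; 3)

Hence PRS(X_Σ) =
    |P|=2: 14 collections, coeffs (), (), (1), (1), (1), (1), (1), (1), (1), (2), (2), (2), (2), (3)


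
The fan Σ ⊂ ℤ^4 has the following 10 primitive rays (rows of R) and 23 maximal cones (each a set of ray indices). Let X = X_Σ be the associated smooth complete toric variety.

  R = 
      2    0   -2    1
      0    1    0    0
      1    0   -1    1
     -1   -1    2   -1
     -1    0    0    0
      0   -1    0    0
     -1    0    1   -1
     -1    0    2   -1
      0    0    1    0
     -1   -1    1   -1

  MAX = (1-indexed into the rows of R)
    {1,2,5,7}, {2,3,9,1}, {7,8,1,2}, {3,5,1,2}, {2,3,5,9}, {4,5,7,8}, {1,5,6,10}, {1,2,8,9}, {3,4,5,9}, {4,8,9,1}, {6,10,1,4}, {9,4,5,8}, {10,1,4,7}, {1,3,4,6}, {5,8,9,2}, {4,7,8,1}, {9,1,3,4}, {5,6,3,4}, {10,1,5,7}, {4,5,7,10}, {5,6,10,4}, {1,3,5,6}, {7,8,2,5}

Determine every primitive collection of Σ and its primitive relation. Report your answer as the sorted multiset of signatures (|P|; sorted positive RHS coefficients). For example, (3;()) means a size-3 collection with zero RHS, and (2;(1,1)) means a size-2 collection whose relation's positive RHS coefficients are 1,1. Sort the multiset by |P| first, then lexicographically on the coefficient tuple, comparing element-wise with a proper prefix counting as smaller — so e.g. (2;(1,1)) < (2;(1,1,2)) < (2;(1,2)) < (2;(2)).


15 minimal non-faces of Δ(Σ) (on 10 rays):

  • {2,6}:  v_{2} + v_{6} = 0  ⇒ sig = (2;())
  • {3,7}:  v_{3} + v_{7} = 0  ⇒ sig = (2;())
  • {2,4}:  v_{2} + v_{4} = v_{8}  ⇒ sig = (2;(1))
  • {2,10}:  v_{2} + v_{10} = v_{7}  ⇒ sig = (2;(1))
  • {3,8}:  v_{3} + v_{8} = v_{9}  ⇒ sig = (2;(1))
  • {3,10}:  v_{3} + v_{10} = v_{6}  ⇒ sig = (2;(1))
  • {6,7}:  v_{6} + v_{7} = v_{10}  ⇒ sig = (2;(1))
  • {6,8}:  v_{6} + v_{8} = v_{4}  ⇒ sig = (2;(1))
  • {7,9}:  v_{7} + v_{9} = v_{8}  ⇒ sig = (2;(1))
  • {9,10}:  v_{9} + v_{10} = v_{4}  ⇒ sig = (2;(1))
  • {6,9}:  v_{6} + v_{9} = v_{3} + v_{4}  ⇒ sig = (2;(1,1))
  • {8,10}:  v_{8} + v_{10} = v_{4} + v_{7}  ⇒ sig = (2;(1,1))
  • {1,5,8}:  v_{1} + v_{5} + v_{8} = 0  ⇒ sig = (3;())
  • {1,4,5}:  v_{1} + v_{4} + v_{5} = v_{6}  ⇒ sig = (3;(1))
  • {1,5,9}:  v_{1} + v_{5} + v_{9} = v_{3}  ⇒ sig = (3;(1))

Hence PRS(X_Σ) =
{ (2;()) ×2,  (2;(1)) ×8,  (2;(1,1)) ×2,  (3;()),  (3;(1)) ×2 }


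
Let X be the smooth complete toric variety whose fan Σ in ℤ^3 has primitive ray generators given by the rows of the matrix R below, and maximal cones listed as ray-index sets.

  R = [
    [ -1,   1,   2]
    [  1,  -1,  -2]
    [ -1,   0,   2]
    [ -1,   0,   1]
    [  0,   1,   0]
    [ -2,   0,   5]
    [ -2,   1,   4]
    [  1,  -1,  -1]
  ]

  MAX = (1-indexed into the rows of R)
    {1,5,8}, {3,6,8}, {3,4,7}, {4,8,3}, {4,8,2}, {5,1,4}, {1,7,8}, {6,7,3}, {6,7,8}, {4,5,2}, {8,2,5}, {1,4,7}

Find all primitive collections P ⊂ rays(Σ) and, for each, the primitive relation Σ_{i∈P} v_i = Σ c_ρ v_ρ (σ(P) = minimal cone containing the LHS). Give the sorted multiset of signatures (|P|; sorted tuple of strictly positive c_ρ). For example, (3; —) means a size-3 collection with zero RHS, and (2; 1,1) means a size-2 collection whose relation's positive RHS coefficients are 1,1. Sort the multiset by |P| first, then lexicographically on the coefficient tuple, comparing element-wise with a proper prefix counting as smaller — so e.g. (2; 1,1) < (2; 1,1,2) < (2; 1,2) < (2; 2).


14 minimal non-faces of Δ(Σ) (on 8 rays):

  {1,2}:  v_{1} + v_{2} = 0 ; sig = (2; —)
  {1,3}:  v_{1} + v_{3} = v_{7} ; sig = (2; 1)
  {2,7}:  v_{2} + v_{7} = v_{3} ; sig = (2; 1)
  {3,5}:  v_{3} + v_{5} = v_{1} ; sig = (2; 1)
  {2,3}:  v_{2} + v_{3} = v_{4} + v_{8} ; sig = (2; 1,1)
  {5,6}:  v_{5} + v_{6} = v_{1} + v_{7} + v_{8} ; sig = (2; 1,1,1)
  {1,6}:  v_{1} + v_{6} = 2·v_{7} + v_{8} ; sig = (2; 1,2)
  {2,6}:  v_{2} + v_{6} = 2·v_{3} + v_{8} ; sig = (2; 1,2)
  {5,7}:  v_{5} + v_{7} = 2·v_{1} ; sig = (2; 2)
  {4,6}:  v_{4} + v_{6} = 3·v_{3} ; sig = (2; 3)
  {4,5,8}:  v_{4} + v_{5} + v_{8} = 0 ; sig = (3; —)
  {1,4,8}:  v_{1} + v_{4} + v_{8} = v_{3} ; sig = (3; 1)
  {3,7,8}:  v_{3} + v_{7} + v_{8} = v_{6} ; sig = (3; 1)
  {4,7,8}:  v_{4} + v_{7} + v_{8} = 2·v_{3} ; sig = (3; 2)

Sorted signature multiset PRS(X):
[(2; —), (2; 1), (2; 1), (2; 1), (2; 1,1), (2; 1,1,1), (2; 1,2), (2; 1,2), (2; 2), (2; 3), (3; —), (3; 1), (3; 1), (3; 2)]


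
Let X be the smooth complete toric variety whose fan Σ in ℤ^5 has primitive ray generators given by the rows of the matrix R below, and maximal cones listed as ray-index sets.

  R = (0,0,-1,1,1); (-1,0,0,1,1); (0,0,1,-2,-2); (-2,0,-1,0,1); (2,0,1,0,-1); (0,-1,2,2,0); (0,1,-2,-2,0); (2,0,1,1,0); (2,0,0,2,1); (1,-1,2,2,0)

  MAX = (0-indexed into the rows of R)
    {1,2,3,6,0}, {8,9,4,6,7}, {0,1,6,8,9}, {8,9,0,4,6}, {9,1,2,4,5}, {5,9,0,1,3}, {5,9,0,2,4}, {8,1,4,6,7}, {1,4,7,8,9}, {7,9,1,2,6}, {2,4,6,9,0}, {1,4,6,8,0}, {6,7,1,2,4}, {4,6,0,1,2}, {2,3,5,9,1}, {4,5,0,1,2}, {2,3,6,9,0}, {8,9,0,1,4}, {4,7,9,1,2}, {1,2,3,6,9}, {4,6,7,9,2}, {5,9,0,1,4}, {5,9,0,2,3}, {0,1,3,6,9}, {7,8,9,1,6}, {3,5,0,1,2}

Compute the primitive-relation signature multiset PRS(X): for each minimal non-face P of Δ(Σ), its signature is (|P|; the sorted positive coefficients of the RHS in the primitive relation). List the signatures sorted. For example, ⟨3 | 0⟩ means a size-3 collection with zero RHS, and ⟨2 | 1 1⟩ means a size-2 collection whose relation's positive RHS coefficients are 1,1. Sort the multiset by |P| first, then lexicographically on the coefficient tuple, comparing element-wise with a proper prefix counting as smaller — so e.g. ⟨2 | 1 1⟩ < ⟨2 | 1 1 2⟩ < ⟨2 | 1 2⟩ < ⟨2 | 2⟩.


The 10 primitive collections of Σ (r=10, n=5):

  {3,4}:  v_{3} + v_{4} = 0  ⇒ sig = ⟨2 | 0⟩
  {5,6}:  v_{5} + v_{6} = 0  ⇒ sig = ⟨2 | 0⟩
  {0,7}:  v_{0} + v_{7} = v_{8}  ⇒ sig = ⟨2 | 1⟩
  {2,8}:  v_{2} + v_{8} = v_{4}  ⇒ sig = ⟨2 | 1⟩
  {3,7}:  v_{3} + v_{7} = v_{1} + v_{6} + v_{9}  ⇒ sig = ⟨2 | 1 1 1⟩
  {5,7}:  v_{5} + v_{7} = v_{1} + v_{4} + v_{9}  ⇒ sig = ⟨2 | 1 1 1⟩
  {3,8}:  v_{3} + v_{8} = v_{0} + v_{1} + v_{6} + v_{9}  ⇒ sig = ⟨2 | 1 1 1 1⟩
  {5,8}:  v_{5} + v_{8} = v_{0} + v_{1} + v_{4} + v_{9}  ⇒ sig = ⟨2 | 1 1 1 1⟩
  {0,1,2,9}:  v_{0} + v_{1} + v_{2} + v_{9} = v_{5}  ⇒ sig = ⟨4 | 1⟩
  {1,4,6,9}:  v_{1} + v_{4} + v_{6} + v_{9} = v_{7}  ⇒ sig = ⟨4 | 1⟩

Signatures (|P|; sorted positive RHS coefficients), sorted:
    |P|=2: 8 collections, coeffs (), (), (1), (1), (1,1,1), (1,1,1), (1,1,1,1), (1,1,1,1)
    |P|=4: 2 collections, coeffs (1), (1)


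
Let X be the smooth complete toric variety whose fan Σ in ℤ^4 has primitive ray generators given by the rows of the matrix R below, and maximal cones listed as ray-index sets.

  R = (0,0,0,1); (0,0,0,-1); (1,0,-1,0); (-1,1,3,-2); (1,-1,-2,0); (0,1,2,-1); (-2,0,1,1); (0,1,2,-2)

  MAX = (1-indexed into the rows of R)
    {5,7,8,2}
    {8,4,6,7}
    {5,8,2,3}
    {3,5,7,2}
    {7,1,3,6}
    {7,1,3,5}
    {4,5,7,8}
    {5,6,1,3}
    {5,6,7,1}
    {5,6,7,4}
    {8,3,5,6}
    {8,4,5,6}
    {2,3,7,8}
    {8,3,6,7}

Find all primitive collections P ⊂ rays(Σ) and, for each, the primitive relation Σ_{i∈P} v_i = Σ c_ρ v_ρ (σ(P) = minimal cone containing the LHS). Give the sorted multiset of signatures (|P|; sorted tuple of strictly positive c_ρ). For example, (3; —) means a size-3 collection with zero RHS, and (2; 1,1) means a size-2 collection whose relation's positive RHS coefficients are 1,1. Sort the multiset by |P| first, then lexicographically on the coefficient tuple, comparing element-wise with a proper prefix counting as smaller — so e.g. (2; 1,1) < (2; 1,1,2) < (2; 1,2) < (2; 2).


Primitive collections (9):

  P = {1,2}:  v_{1} + v_{2} = 0 ; sig = (2; —)
  P = {1,8}:  v_{1} + v_{8} = v_{6} ; sig = (2; 1)
  P = {2,6}:  v_{2} + v_{6} = v_{8} ; sig = (2; 1)
  P = {3,4}:  v_{3} + v_{4} = v_{8} ; sig = (2; 1)
  P = {1,4}:  v_{1} + v_{4} = v_{5} + 2·v_{6} + v_{7} ; sig = (2; 1,1,2)
  P = {2,4}:  v_{2} + v_{4} = v_{5} + v_{7} + 2·v_{8} ; sig = (2; 1,1,2)
  P = {3,5,6,7}:  v_{3} + v_{5} + v_{6} + v_{7} = 0 ; sig = (4; —)
  P = {3,5,7,8}:  v_{3} + v_{5} + v_{7} + v_{8} = v_{2} ; sig = (4; 1)
  P = {5,6,7,8}:  v_{5} + v_{6} + v_{7} + v_{8} = v_{4} ; sig = (4; 1)

Signatures (|P|; sorted positive RHS coefficients), sorted:
    (2; —)
    (2; 1)
    (2; 1)
    (2; 1)
    (2; 1,1,2)
    (2; 1,1,2)
    (4; —)
    (4; 1)
    (4; 1)
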